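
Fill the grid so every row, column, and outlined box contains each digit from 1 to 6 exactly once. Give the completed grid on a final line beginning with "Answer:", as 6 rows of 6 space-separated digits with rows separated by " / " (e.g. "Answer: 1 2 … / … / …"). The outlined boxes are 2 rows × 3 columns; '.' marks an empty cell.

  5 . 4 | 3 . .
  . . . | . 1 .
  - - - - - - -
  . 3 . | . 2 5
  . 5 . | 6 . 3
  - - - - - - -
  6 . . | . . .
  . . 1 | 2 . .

Step 1. [r6c5∈{3,4,5,6}] row 6 places 5 nowhere but r6c5. So r6c5=5.
Step 2. [r1c5∈{6}] r1c5's peers cover all but 6, so r1c5=6.
Step 3. [r6c2∈{4}] r6c2 is down to just 4, so r6c2=4.
Step 4. [r4c1∈{1,2,4}] across row 4, 1 lands solely at r4c1 ⇒ r4c1=1.
Step 5. [r2c1∈{2,3}] in col 1, 2 fits only at r2c1. So r2c1=2.
Step 6. [r5c6∈{1,4}] 1 has one home in col 6: r5c6 ⇒ r5c6=1.
Step 7. [r5c4∈{4}] nothing but 4 survives at r5c4. So r5c4=4.
Step 8. [r5c3∈{2,3,5}] across row 5, 5 lands solely at r5c3 ⇒ r5c3=5.
Step 9. [r2c2∈{6}] only 6 remains possible at r2c2. So r2c2=6.
Step 10. [r5c5∈{3}] r5c5's peers cover all but 3, so r5c5=3.
Step 11. [r4c3∈{2}] r4c3 has the single candidate 2. So r4c3=2.
Step 12. [r3c1∈{4}] nothing but 4 survives at r3c1. So r3c1=4.
Step 13. [r1c6∈{2}] r1c6 has the single candidate 2 ⇒ r1c6=2.
Step 14. [r2c6∈{4}] r2c6 has the single candidate 4 ⇒ r2c6=4.
Step 15. [r1c2∈{1}] r1c2's peers cover all but 1 ⇒ r1c2=1.
Step 16. [r6c6∈{6}] only 6 remains possible at r6c6, so r6c6=6.
Step 17. [r2c4∈{5}] r2c4's peers cover all but 5, so r2c4=5.
Step 18. [r6c1∈{3}] r6c1 is down to just 3 ⇒ r6c1=3.
Step 19. [r3c3∈{6}] only 6 remains possible at r3c3 ⇒ r3c3=6.
Step 20. [r2c3∈{3}] r2c3 has the single candidate 3. So r2c3=3.
Step 21. [r3c4∈{1}] nothing but 1 survives at r3c4. So r3c4=1.
Step 22. [r4c5∈{4}] r4c5's peers cover all but 4 ⇒ r4c5=4.
Step 23. [r5c2∈{2}] r5c2's peers cover all but 2. So r5c2=2.

Answer: 5 1 4 3 6 2 / 2 6 3 5 1 4 / 4 3 6 1 2 5 / 1 5 2 6 4 3 / 6 2 5 4 3 1 / 3 4 1 2 5 6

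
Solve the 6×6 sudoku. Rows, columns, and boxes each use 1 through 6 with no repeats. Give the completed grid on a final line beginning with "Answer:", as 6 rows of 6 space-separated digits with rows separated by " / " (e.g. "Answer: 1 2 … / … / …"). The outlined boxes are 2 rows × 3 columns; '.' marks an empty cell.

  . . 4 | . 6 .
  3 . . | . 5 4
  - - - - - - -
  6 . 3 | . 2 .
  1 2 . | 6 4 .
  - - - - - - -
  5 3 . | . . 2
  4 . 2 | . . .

Step 1. [r5c5∈{1}] r5c5's peers cover all but 1, so r5c5=1.
Step 2. [r2c3∈{1,6}] 1 has one home in col 3: r2c3, so r2c3=1.
Step 3. [r4c6∈{3,5}] in row 4, 3 fits only at r4c6 ⇒ r4c6=3.
Step 4. [r1c4∈{1,2,3}] across row 1, 3 lands solely at r1c4. So r1c4=3.
Step 5. [r3c4∈{1,5}] 1 has one home in col 4: r3c4, so r3c4=1.
Step 6. [r3c6∈{5}] only 5 remains possible at r3c6. So r3c6=5.
Step 7. [r2c2∈{6}] r2c2 is down to just 6, so r2c2=6.
Step 8. [r6c5∈{3}] r6c5 has the single candidate 3 ⇒ r6c5=3.
Step 9. [r1c2∈{5}] r1c2 has the single candidate 5 ⇒ r1c2=5.
Step 10. [r1c1∈{2}] only 2 remains possible at r1c1. So r1c1=2.
Step 11. [r1c6∈{1}] r1c6 is down to just 1. So r1c6=1.
Step 12. [r5c4∈{4}] r5c4 is down to just 4, so r5c4=4.
Step 13. [r2c4∈{2}] nothing but 2 survives at r2c4 ⇒ r2c4=2.
Step 14. [r6c2∈{1}] nothing but 1 survives at r6c2, so r6c2=1.
Step 15. [r4c3∈{5}] r4c3 is down to just 5 ⇒ r4c3=5.
Step 16. [r6c4∈{5}] r6c4 is down to just 5. So r6c4=5.
Step 17. [r5c3∈{6}] r5c3's peers cover all but 6. So r5c3=6.
Step 18. [r3c2∈{4}] r3c2 has the single candidate 4. So r3c2=4.
Step 19. [r6c6∈{6}] r6c6 has the single candidate 6 ⇒ r6c6=6.

Answer: 2 5 4 3 6 1 / 3 6 1 2 5 4 / 6 4 3 1 2 5 / 1 2 5 6 4 3 / 5 3 6 4 1 2 / 4 1 2 5 3 6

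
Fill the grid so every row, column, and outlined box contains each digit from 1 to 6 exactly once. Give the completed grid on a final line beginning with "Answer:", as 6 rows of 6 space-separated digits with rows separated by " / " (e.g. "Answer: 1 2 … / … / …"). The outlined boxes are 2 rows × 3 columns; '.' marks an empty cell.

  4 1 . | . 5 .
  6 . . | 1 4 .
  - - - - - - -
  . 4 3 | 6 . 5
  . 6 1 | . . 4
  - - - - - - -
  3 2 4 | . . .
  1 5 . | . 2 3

Step 1. [r1c3∈{2}] r1c3 is down to just 2 ⇒ r1c3=2.
Step 2. [r5c5∈{1,6}] col 5 places 6 nowhere but r5c5. So r5c5=6.
Step 3. [r4c4∈{2,3}] col 4 places 2 nowhere but r4c4 ⇒ r4c4=2.
Step 4. [r3c5∈{1}] r3c5 has the single candidate 1 ⇒ r3c5=1.
Step 5. [r2c2∈{3}] nothing but 3 survives at r2c2. So r2c2=3.
Step 6. [r4c5∈{3}] r4c5 is down to just 3, so r4c5=3.
Step 7. [r5c4∈{5}] r5c4 is down to just 5 ⇒ r5c4=5.
Step 8. [r6c4∈{4}] nothing but 4 survives at r6c4 ⇒ r6c4=4.
Step 9. [r5c6∈{1}] r5c6 is down to just 1. So r5c6=1.
Step 10. [r3c1∈{2}] r3c1 is down to just 2, so r3c1=2.
Step 11. [r2c6∈{2}] nothing but 2 survives at r2c6 ⇒ r2c6=2.
Step 12. [r2c3∈{5}] r2c3 is down to just 5 ⇒ r2c3=5.
Step 13. [r1c4∈{3}] r1c4's peers cover all but 3. So r1c4=3.
Step 14. [r6c3∈{6}] r6c3 has the single candidate 6 ⇒ r6c3=6.
Step 15. [r4c1∈{5}] nothing but 5 survives at r4c1, so r4c1=5.
Step 16. [r1c6∈{6}] only 6 remains possible at r1c6. So r1c6=6.

Answer: 4 1 2 3 5 6 / 6 3 5 1 4 2 / 2 4 3 6 1 5 / 5 6 1 2 3 4 / 3 2 4 5 6 1 / 1 5 6 4 2 3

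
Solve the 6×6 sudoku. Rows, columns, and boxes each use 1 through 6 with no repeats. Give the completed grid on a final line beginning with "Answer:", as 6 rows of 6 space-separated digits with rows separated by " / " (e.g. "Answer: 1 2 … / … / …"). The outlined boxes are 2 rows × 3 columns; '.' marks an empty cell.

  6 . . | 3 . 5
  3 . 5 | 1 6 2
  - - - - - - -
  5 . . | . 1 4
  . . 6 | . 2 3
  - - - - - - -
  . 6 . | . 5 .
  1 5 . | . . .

Step 1. [r5c3∈{2,3,4}] row 5 places 3 nowhere but r5c3. So r5c3=3.
Step 2. [r1c5∈{4}] r1c5 has the single candidate 4 ⇒ r1c5=4.
Step 3. [r3c3∈{2}] r3c3's peers cover all but 2 ⇒ r3c3=2.
Step 4. [r6c4∈{2,4,6}] across row 6, 2 lands solely at r6c4 ⇒ r6c4=2.
Step 5. [r4c2∈{1,4}] r4c2 is the only open cell in row 4 admitting 1. So r4c2=1.
Step 6. [r5c4∈{4}] nothing but 4 survives at r5c4 ⇒ r5c4=4.
Step 7. [r2c2∈{4}] r2c2 is down to just 4. So r2c2=4.
Step 8. [r1c2∈{2}] r1c2 has the single candidate 2, so r1c2=2.
Step 9. [r6c5∈{3}] r6c5 is down to just 3 ⇒ r6c5=3.
Step 10. [r4c1∈{4}] r4c1 is down to just 4 ⇒ r4c1=4.
Step 11. [r5c6∈{1}] r5c6's peers cover all but 1 ⇒ r5c6=1.
Step 12. [r4c4∈{5}] r4c4 has the single candidate 5 ⇒ r4c4=5.
Step 13. [r6c3∈{4}] nothing but 4 survives at r6c3. So r6c3=4.
Step 14. [r3c2∈{3}] r3c2 is down to just 3 ⇒ r3c2=3.
Step 15. [r5c1∈{2}] r5c1 is down to just 2, so r5c1=2.
Step 16. [r3c4∈{6}] nothing but 6 survives at r3c4, so r3c4=6.
Step 17. [r6c6∈{6}] only 6 remains possible at r6c6. So r6c6=6.
Step 18. [r1c3∈{1}] only 1 remains possible at r1c3. So r1c3=1.

Answer: 6 2 1 3 4 5 / 3 4 5 1 6 2 / 5 3 2 6 1 4 / 4 1 6 5 2 3 / 2 6 3 4 5 1 / 1 5 4 2 3 6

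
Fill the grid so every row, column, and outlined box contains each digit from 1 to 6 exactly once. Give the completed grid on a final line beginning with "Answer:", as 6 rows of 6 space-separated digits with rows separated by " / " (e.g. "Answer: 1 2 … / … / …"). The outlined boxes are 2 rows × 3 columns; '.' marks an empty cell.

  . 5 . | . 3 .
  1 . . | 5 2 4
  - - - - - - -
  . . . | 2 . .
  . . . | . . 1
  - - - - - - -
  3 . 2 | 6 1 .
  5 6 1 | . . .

Step 1. [r2c3∈{3,6}] 6 has one home in row 2: r2c3 ⇒ r2c3=6.
Step 2. [r1c3∈{4}] r1c3 is down to just 4. So r1c3=4.
Step 3. [r4c2∈{2,3,4}] across col 2, 2 lands solely at r4c2, so r4c2=2.
Step 4. [r6c5∈{4}] r6c5 has the single candidate 4, so r6c5=4.
Step 5. [r6c4∈{3}] r6c4's peers cover all but 3 ⇒ r6c4=3.
Step 6. [r3c6∈{3,5,6}] 3 has one home in col 6: r3c6. So r3c6=3.
Step 7. [r3c3∈{5}] r3c3 has the single candidate 5. So r3c3=5.
Step 8. [r3c5∈{6}] only 6 remains possible at r3c5 ⇒ r3c5=6.
Step 9. [r3c1∈{4}] only 4 remains possible at r3c1. So r3c1=4.
Step 10. [r5c2∈{4}] only 4 remains possible at r5c2, so r5c2=4.
Step 11. [r4c5∈{5}] r4c5 has the single candidate 5 ⇒ r4c5=5.
Step 12. [r1c6∈{6}] r1c6 has the single candidate 6 ⇒ r1c6=6.
Step 13. [r2c2∈{3}] nothing but 3 survives at r2c2, so r2c2=3.
Step 14. [r4c1∈{6}] r4c1 has the single candidate 6, so r4c1=6.
Step 15. [r4c4∈{4}] r4c4 has the single candidate 4, so r4c4=4.
Step 16. [r1c4∈{1}] r1c4 is down to just 1 ⇒ r1c4=1.
Step 17. [r1c1∈{2}] nothing but 2 survives at r1c1. So r1c1=2.
Step 18. [r4c3∈{3}] only 3 remains possible at r4c3 ⇒ r4c3=3.
Step 19. [r6c6∈{2}] r6c6 has the single candidate 2. So r6c6=2.
Step 20. [r5c6∈{5}] only 5 remains possible at r5c6, so r5c6=5.
Step 21. [r3c2∈{1}] nothing but 1 survives at r3c2, so r3c2=1.

Answer: 2 5 4 1 3 6 / 1 3 6 5 2 4 / 4 1 5 2 6 3 / 6 2 3 4 5 1 / 3 4 2 6 1 5 / 5 6 1 3 4 2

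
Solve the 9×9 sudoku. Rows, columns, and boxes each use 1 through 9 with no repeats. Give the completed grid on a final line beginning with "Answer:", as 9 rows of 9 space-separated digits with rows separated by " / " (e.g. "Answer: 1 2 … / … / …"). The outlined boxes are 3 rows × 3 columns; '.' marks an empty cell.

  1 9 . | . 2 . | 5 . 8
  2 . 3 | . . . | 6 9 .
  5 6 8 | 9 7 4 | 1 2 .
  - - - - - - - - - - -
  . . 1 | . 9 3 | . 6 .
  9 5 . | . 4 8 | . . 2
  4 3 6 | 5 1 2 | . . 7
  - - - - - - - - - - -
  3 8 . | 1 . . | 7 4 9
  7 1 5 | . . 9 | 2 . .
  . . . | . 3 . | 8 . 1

Step 1. [r9c4∈{2,4,6,7}] in col 4, 2 fits only at r9c4 ⇒ r9c4=2.
Step 2. [r8c8∈{3}] r8c8's peers cover all but 3, so r8c8=3.
Step 3. [r5c4∈{6,7}] across row 5, 6 lands solely at r5c4, so r5c4=6.
Step 4. [r1c3∈{4,7}] across row 1, 4 lands solely at r1c3 ⇒ r1c3=4.
Step 5. [r2c4∈{8}] only 8 remains possible at r2c4 ⇒ r2c4=8.
Step 6. [r9c6∈{5,6,7}] r9c6 is the only open cell in row 9 admitting 7, so r9c6=7.
Step 7. [r2c5∈{5}] nothing but 5 survives at r2c5. So r2c5=5.
Step 8. [r7c5∈{6}] only 6 remains possible at r7c5. So r7c5=6.
Step 9. [r2c9∈{4}] only 4 remains possible at r2c9. So r2c9=4.
Step 10. [r4c2∈{2,7}] across row 4, 2 lands solely at r4c2 ⇒ r4c2=2.
Step 11. [r1c6∈{6}] r1c6's peers cover all but 6 ⇒ r1c6=6.
Step 12. [r4c1∈{8}] r4c1 is down to just 8. So r4c1=8.
Step 13. [r9c1∈{6}] nothing but 6 survives at r9c1 ⇒ r9c1=6.
Step 14. [r1c8∈{7}] nothing but 7 survives at r1c8 ⇒ r1c8=7.
Step 15. [r4c4∈{7}] only 7 remains possible at r4c4 ⇒ r4c4=7.
Step 16. [r9c2∈{4}] only 4 remains possible at r9c2 ⇒ r9c2=4.
Step 17. [r4c7∈{4}] r4c7 has the single candidate 4, so r4c7=4.
Step 18. [r6c7∈{9}] only 9 remains possible at r6c7 ⇒ r6c7=9.
Step 19. [r5c8∈{1}] r5c8's peers cover all but 1. So r5c8=1.
Step 20. [r5c3∈{7}] only 7 remains possible at r5c3. So r5c3=7.
Step 21. [r9c8∈{5}] r9c8 has the single candidate 5, so r9c8=5.
Step 22. [r2c2∈{7}] nothing but 7 survives at r2c2. So r2c2=7.
Step 23. [r3c9∈{3}] r3c9 has the single candidate 3, so r3c9=3.
Step 24. [r8c9∈{6}] r8c9 is down to just 6, so r8c9=6.
Step 25. [r2c6∈{1}] nothing but 1 survives at r2c6. So r2c6=1.
Step 26. [r7c6∈{5}] r7c6 is down to just 5 ⇒ r7c6=5.
Step 27. [r5c7∈{3}] nothing but 3 survives at r5c7 ⇒ r5c7=3.
Step 28. [r7c3∈{2}] nothing but 2 survives at r7c3, so r7c3=2.
Step 29. [r9c3∈{9}] only 9 remains possible at r9c3 ⇒ r9c3=9.
Step 30. [r8c5∈{8}] only 8 remains possible at r8c5 ⇒ r8c5=8.
Step 31. [r8c4∈{4}] only 4 remains possible at r8c4. So r8c4=4.
Step 32. [r6c8∈{8}] r6c8's peers cover all but 8, so r6c8=8.
Step 33. [r4c9∈{5}] r4c9's peers cover all but 5 ⇒ r4c9=5.
Step 34. [r1c4∈{3}] r1c4 is down to just 3. So r1c4=3.

Answer: 1 9 4 3 2 6 5 7 8 / 2 7 3 8 5 1 6 9 4 / 5 6 8 9 7 4 1 2 3 / 8 2 1 7 9 3 4 6 5 / 9 5 7 6 4 8 3 1 2 / 4 3 6 5 1 2 9 8 7 / 3 8 2 1 6 5 7 4 9 / 7 1 5 4 8 9 2 3 6 / 6 4 9 2 3 7 8 5 1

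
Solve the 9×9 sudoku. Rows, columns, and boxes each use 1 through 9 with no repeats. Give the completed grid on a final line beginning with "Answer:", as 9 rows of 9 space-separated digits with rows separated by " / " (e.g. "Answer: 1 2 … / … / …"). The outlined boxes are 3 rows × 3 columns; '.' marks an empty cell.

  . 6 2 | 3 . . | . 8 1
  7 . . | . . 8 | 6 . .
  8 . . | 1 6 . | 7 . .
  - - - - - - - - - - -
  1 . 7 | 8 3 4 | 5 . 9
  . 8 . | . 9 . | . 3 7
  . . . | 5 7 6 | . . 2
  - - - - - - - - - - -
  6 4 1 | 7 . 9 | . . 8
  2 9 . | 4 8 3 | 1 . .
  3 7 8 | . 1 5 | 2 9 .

Step 1. [r3c3∈{3,4,5,9}] r3c3 is the only open cell in row 3 admitting 9, so r3c3=9.
Step 2. [r5c7∈{4}] r5c7 is down to just 4. So r5c7=4.
Step 3. [r8c3∈{5}] nothing but 5 survives at r8c3, so r8c3=5.
Step 4. [r3c6∈{2}] only 2 remains possible at r3c6. So r3c6=2.
Step 5. [r9c9∈{4,6}] row 9 places 4 nowhere but r9c9. So r9c9=4.
Step 6. [r6c2∈{3}] only 3 remains possible at r6c2. So r6c2=3.
Step 7. [r3c2∈{5}] r3c2 has the single candidate 5, so r3c2=5.
Step 8. [r2c9∈{3,5}] r2c9 is the only open cell in col 9 admitting 5. So r2c9=5.
Step 9. [r1c1∈{4}] r1c1 has the single candidate 4 ⇒ r1c1=4.
Step 10. [r2c5∈{4}] r2c5 has the single candidate 4, so r2c5=4.
Step 11. [r8c8∈{6,7}] r8c8 is the only open cell in row 8 admitting 7. So r8c8=7.
Step 12. [r3c9∈{3}] r3c9 has the single candidate 3 ⇒ r3c9=3.
Step 13. [r6c7∈{8}] only 8 remains possible at r6c7, so r6c7=8.
Step 14. [r5c3∈{6}] r5c3 has the single candidate 6 ⇒ r5c3=6.
Step 15. [r7c7∈{3}] r7c7's peers cover all but 3 ⇒ r7c7=3.
Step 16. [r2c3∈{3}] only 3 remains possible at r2c3, so r2c3=3.
Step 17. [r1c5∈{5}] r1c5's peers cover all but 5. So r1c5=5.
Step 18. [r5c6∈{1}] nothing but 1 survives at r5c6, so r5c6=1.
Step 19. [r2c2∈{1}] only 1 remains possible at r2c2 ⇒ r2c2=1.
Step 20. [r6c3∈{4}] r6c3 has the single candidate 4, so r6c3=4.
Step 21. [r5c4∈{2}] only 2 remains possible at r5c4 ⇒ r5c4=2.
Step 22. [r2c4∈{9}] r2c4 is down to just 9, so r2c4=9.
Step 23. [r6c1∈{9}] r6c1 is down to just 9, so r6c1=9.
Step 24. [r9c4∈{6}] r9c4 is down to just 6. So r9c4=6.
Step 25. [r8c9∈{6}] only 6 remains possible at r8c9. So r8c9=6.
Step 26. [r7c8∈{5}] r7c8's peers cover all but 5, so r7c8=5.
Step 27. [r1c6∈{7}] only 7 remains possible at r1c6 ⇒ r1c6=7.
Step 28. [r2c8∈{2}] only 2 remains possible at r2c8. So r2c8=2.
Step 29. [r3c8∈{4}] nothing but 4 survives at r3c8 ⇒ r3c8=4.
Step 30. [r6c8∈{1}] only 1 remains possible at r6c8 ⇒ r6c8=1.
Step 31. [r1c7∈{9}] r1c7 has the single candidate 9 ⇒ r1c7=9.
Step 32. [r7c5∈{2}] r7c5's peers cover all but 2, so r7c5=2.
Step 33. [r5c1∈{5}] r5c1's peers cover all but 5, so r5c1=5.
Step 34. [r4c2∈{2}] only 2 remains possible at r4c2 ⇒ r4c2=2.
Step 35. [r4c8∈{6}] r4c8's peers cover all but 6 ⇒ r4c8=6.

Answer: 4 6 2 3 5 7 9 8 1 / 7 1 3 9 4 8 6 2 5 / 8 5 9 1 6 2 7 4 3 / 1 2 7 8 3 4 5 6 9 / 5 8 6 2 9 1 4 3 7 / 9 3 4 5 7 6 8 1 2 / 6 4 1 7 2 9 3 5 8 / 2 9 5 4 8 3 1 7 6 / 3 7 8 6 1 5 2 9 4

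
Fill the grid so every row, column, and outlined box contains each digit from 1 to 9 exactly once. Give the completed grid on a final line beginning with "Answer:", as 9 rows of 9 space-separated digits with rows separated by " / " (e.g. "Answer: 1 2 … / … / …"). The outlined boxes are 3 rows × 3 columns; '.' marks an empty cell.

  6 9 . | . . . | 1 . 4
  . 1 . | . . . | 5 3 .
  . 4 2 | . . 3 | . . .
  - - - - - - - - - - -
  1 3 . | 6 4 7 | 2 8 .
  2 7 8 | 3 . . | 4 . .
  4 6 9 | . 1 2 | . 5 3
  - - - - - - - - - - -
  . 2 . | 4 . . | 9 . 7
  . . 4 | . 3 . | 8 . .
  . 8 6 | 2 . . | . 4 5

Step 1. [r8c2∈{5}] r8c2's peers cover all but 5. So r8c2=5.
Step 2. [r3c7∈{6,7}] col 7 places 6 nowhere but r3c7. So r3c7=6.
Step 3. [r3c4∈{1,5,7,8,9}] 1 has one home in row 3: r3c4 ⇒ r3c4=1.
Step 4. [r1c4∈{5,7,8}] across col 4, 5 lands solely at r1c4 ⇒ r1c4=5.
Step 5. [r1c6∈{8}] only 8 remains possible at r1c6, so r1c6=8.
Step 6. [r2c3∈{7}] r2c3 is down to just 7, so r2c3=7.
Step 7. [r2c4∈{9}] r2c4 is down to just 9 ⇒ r2c4=9.
Step 8. [r3c5∈{7}] only 7 remains possible at r3c5, so r3c5=7.
Step 9. [r9c5∈{9}] only 9 remains possible at r9c5. So r9c5=9.
Step 10. [r7c3∈{1,3}] across col 3, 1 lands solely at r7c3, so r7c3=1.
Step 11. [r7c8∈{6}] nothing but 6 survives at r7c8, so r7c8=6.
Step 12. [r5c6∈{5,9}] col 6 places 9 nowhere but r5c6 ⇒ r5c6=9.
Step 13. [r8c6∈{1,6}] row 8 places 6 nowhere but r8c6, so r8c6=6.
Step 14. [r5c8∈{1}] r5c8's peers cover all but 1. So r5c8=1.
Step 15. [r9c1∈{3,7}] row 9 places 7 nowhere but r9c1. So r9c1=7.
Step 16. [r1c5∈{2}] r1c5 has the single candidate 2. So r1c5=2.
Step 17. [r2c9∈{2,8}] r2c9 is the only open cell in row 2 admitting 2 ⇒ r2c9=2.
Step 18. [r3c9∈{8,9}] r3c9 is the only open cell in col 9 admitting 8, so r3c9=8.
Step 19. [r7c6∈{5}] r7c6's peers cover all but 5 ⇒ r7c6=5.
Step 20. [r8c1∈{9}] nothing but 9 survives at r8c1 ⇒ r8c1=9.
Step 21. [r9c6∈{1}] r9c6's peers cover all but 1, so r9c6=1.
Step 22. [r1c8∈{7}] r1c8's peers cover all but 7 ⇒ r1c8=7.
Step 23. [r2c1∈{8}] r2c1's peers cover all but 8 ⇒ r2c1=8.
Step 24. [r3c8∈{9}] r3c8 is down to just 9 ⇒ r3c8=9.
Step 25. [r5c9∈{6}] r5c9 is down to just 6 ⇒ r5c9=6.
Step 26. [r9c7∈{3}] r9c7 is down to just 3, so r9c7=3.
Step 27. [r2c5∈{6}] r2c5 is down to just 6, so r2c5=6.
Step 28. [r5c5∈{5}] r5c5's peers cover all but 5 ⇒ r5c5=5.
Step 29. [r6c4∈{8}] r6c4's peers cover all but 8 ⇒ r6c4=8.
Step 30. [r7c1∈{3}] r7c1's peers cover all but 3. So r7c1=3.
Step 31. [r3c1∈{5}] r3c1 is down to just 5, so r3c1=5.
Step 32. [r4c9∈{9}] nothing but 9 survives at r4c9. So r4c9=9.
Step 33. [r8c8∈{2}] only 2 remains possible at r8c8 ⇒ r8c8=2.
Step 34. [r1c3∈{3}] r1c3 has the single candidate 3, so r1c3=3.
Step 35. [r8c9∈{1}] only 1 remains possible at r8c9, so r8c9=1.
Step 36. [r7c5∈{8}] r7c5 is down to just 8 ⇒ r7c5=8.
Step 37. [r2c6∈{4}] r2c6 has the single candidate 4 ⇒ r2c6=4.
Step 38. [r4c3∈{5}] r4c3 is down to just 5 ⇒ r4c3=5.
Step 39. [r6c7∈{7}] r6c7 has the single candidate 7. So r6c7=7.
Step 40. [r8c4∈{7}] only 7 remains possible at r8c4. So r8c4=7.

Answer: 6 9 3 5 2 8 1 7 4 / 8 1 7 9 6 4 5 3 2 / 5 4 2 1 7 3 6 9 8 / 1 3 5 6 4 7 2 8 9 / 2 7 8 3 5 9 4 1 6 / 4 6 9 8 1 2 7 5 3 / 3 2 1 4 8 5 9 6 7 / 9 5 4 7 3 6 8 2 1 / 7 8 6 2 9 1 3 4 5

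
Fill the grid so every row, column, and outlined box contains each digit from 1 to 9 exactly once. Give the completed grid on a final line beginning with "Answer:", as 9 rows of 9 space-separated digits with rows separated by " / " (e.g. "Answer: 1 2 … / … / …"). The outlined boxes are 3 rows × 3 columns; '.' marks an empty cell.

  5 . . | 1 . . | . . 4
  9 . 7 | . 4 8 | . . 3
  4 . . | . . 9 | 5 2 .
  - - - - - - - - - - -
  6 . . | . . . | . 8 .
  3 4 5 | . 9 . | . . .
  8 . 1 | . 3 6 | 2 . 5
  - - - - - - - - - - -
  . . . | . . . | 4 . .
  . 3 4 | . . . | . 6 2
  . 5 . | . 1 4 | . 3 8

Step 1. [r7c8∈{1,5,7,9}] col 8 places 5 nowhere but r7c8, so r7c8=5.
Step 2. [r1c7∈{6,7,8,9}] col 7 places 8 nowhere but r1c7, so r1c7=8.
Step 3. [r2c4∈{2,5,6}] r2c4 is the only open cell in row 2 admitting 5. So r2c4=5.
Step 4. [r2c2∈{1,2,6}] across row 2, 2 lands solely at r2c2. So r2c2=2.
Step 5. [r4c3∈{2,9}] r4c3 is the only open cell in box 4 admitting 2 ⇒ r4c3=2.
Step 6. [r1c2∈{6}] r1c2 is down to just 6. So r1c2=6.
Step 7. [r5c4∈{2,7,8}] in row 5, 8 fits only at r5c4, so r5c4=8.
Step 8. [r5c6∈{1,2,7}] row 5 places 2 nowhere but r5c6, so r5c6=2.
Step 9. [r4c6∈{1,5,7}] col 6 places 1 nowhere but r4c6. So r4c6=1.
Step 10. [r2c8∈{1}] r2c8 has the single candidate 1 ⇒ r2c8=1.
Step 11. [r5c8∈{7}] nothing but 7 survives at r5c8, so r5c8=7.
Step 12. [r4c9∈{9}] only 9 remains possible at r4c9 ⇒ r4c9=9.
Step 13. [r4c2∈{7}] r4c2 is down to just 7, so r4c2=7.
Step 14. [r6c4∈{4,7}] in row 6, 7 fits only at r6c4, so r6c4=7.
Step 15. [r8c5∈{5,7,8}] r8c5 is the only open cell in row 8 admitting 8 ⇒ r8c5=8.
Step 16. [r8c4∈{9}] r8c4's peers cover all but 9. So r8c4=9.
Step 17. [r3c9∈{6,7}] r3c9 is the only open cell in box 3 admitting 7, so r3c9=7.
Step 18. [r7c9∈{1}] only 1 remains possible at r7c9, so r7c9=1.
Step 19. [r8c7∈{7}] nothing but 7 survives at r8c7. So r8c7=7.
Step 20. [r3c5∈{6}] only 6 remains possible at r3c5, so r3c5=6.
Step 21. [r3c4∈{3}] only 3 remains possible at r3c4, so r3c4=3.
Step 22. [r9c1∈{2,7}] across row 9, 7 lands solely at r9c1, so r9c1=7.
Step 23. [r9c4∈{2,6}] row 9 places 2 nowhere but r9c4. So r9c4=2.
Step 24. [r1c6∈{7}] r1c6 has the single candidate 7. So r1c6=7.
Step 25. [r9c3∈{6,9}] row 9 places 6 nowhere but r9c3, so r9c3=6.
Step 26. [r7c3∈{8,9}] 9 has one home in col 3: r7c3. So r7c3=9.
Step 27. [r5c7∈{1,6}] r5c7 is the only open cell in row 5 admitting 1, so r5c7=1.
Step 28. [r3c2∈{1,8}] in row 3, 1 fits only at r3c2 ⇒ r3c2=1.
Step 29. [r7c4∈{6}] only 6 remains possible at r7c4. So r7c4=6.
Step 30. [r6c8∈{4}] nothing but 4 survives at r6c8. So r6c8=4.
Step 31. [r2c7∈{6}] nothing but 6 survives at r2c7. So r2c7=6.
Step 32. [r5c9∈{6}] r5c9's peers cover all but 6, so r5c9=6.
Step 33. [r4c5∈{5}] r4c5's peers cover all but 5. So r4c5=5.
Step 34. [r7c2∈{8}] r7c2's peers cover all but 8, so r7c2=8.
Step 35. [r9c7∈{9}] r9c7 has the single candidate 9, so r9c7=9.
Step 36. [r8c1∈{1}] only 1 remains possible at r8c1, so r8c1=1.
Step 37. [r7c1∈{2}] nothing but 2 survives at r7c1, so r7c1=2.
Step 38. [r1c8∈{9}] r1c8's peers cover all but 9, so r1c8=9.
Step 39. [r7c6∈{3}] r7c6's peers cover all but 3, so r7c6=3.
Step 40. [r1c5∈{2}] nothing but 2 survives at r1c5. So r1c5=2.
Step 41. [r1c3∈{3}] r1c3 has the single candidate 3. So r1c3=3.
Step 42. [r8c6∈{5}] r8c6's peers cover all but 5. So r8c6=5.
Step 43. [r4c7∈{3}] r4c7's peers cover all but 3 ⇒ r4c7=3.
Step 44. [r4c4∈{4}] r4c4 has the single candidate 4. So r4c4=4.
Step 45. [r7c5∈{7}] only 7 remains possible at r7c5. So r7c5=7.
Step 46. [r3c3∈{8}] r3c3 has the single candidate 8. So r3c3=8.
Step 47. [r6c2∈{9}] only 9 remains possible at r6c2, so r6c2=9.

Answer: 5 6 3 1 2 7 8 9 4 / 9 2 7 5 4 8 6 1 3 / 4 1 8 3 6 9 5 2 7 / 6 7 2 4 5 1 3 8 9 / 3 4 5 8 9 2 1 7 6 / 8 9 1 7 3 6 2 4 5 / 2 8 9 6 7 3 4 5 1 / 1 3 4 9 8 5 7 6 2 / 7 5 6 2 1 4 9 3 8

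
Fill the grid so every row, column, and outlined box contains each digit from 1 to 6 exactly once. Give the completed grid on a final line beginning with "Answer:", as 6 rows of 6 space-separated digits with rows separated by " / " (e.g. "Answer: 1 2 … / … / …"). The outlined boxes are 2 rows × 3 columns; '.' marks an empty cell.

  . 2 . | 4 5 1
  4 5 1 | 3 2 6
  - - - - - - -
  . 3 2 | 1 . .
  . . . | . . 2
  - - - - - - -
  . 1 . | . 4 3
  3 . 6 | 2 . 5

Step 1. [r4c2∈{4,6}] col 2 places 6 nowhere but r4c2 ⇒ r4c2=6.
Step 2. [r3c1∈{5}] nothing but 5 survives at r3c1, so r3c1=5.
Step 3. [r5c3∈{5}] nothing but 5 survives at r5c3. So r5c3=5.
Step 4. [r3c5∈{6}] nothing but 6 survives at r3c5, so r3c5=6.
Step 5. [r5c4∈{6}] nothing but 6 survives at r5c4 ⇒ r5c4=6.
Step 6. [r5c1∈{2}] r5c1's peers cover all but 2, so r5c1=2.
Step 7. [r4c1∈{1}] r4c1's peers cover all but 1, so r4c1=1.
Step 8. [r4c5∈{3}] nothing but 3 survives at r4c5 ⇒ r4c5=3.
Step 9. [r3c6∈{4}] r3c6 is down to just 4. So r3c6=4.
Step 10. [r4c4∈{5}] r4c4 has the single candidate 5, so r4c4=5.
Step 11. [r6c2∈{4}] r6c2 is down to just 4 ⇒ r6c2=4.
Step 12. [r6c5∈{1}] r6c5's peers cover all but 1. So r6c5=1.
Step 13. [r1c3∈{3}] nothing but 3 survives at r1c3. So r1c3=3.
Step 14. [r4c3∈{4}] r4c3's peers cover all but 4 ⇒ r4c3=4.
Step 15. [r1c1∈{6}] only 6 remains possible at r1c1, so r1c1=6.

Answer: 6 2 3 4 5 1 / 4 5 1 3 2 6 / 5 3 2 1 6 4 / 1 6 4 5 3 2 / 2 1 5 6 4 3 / 3 4 6 2 1 5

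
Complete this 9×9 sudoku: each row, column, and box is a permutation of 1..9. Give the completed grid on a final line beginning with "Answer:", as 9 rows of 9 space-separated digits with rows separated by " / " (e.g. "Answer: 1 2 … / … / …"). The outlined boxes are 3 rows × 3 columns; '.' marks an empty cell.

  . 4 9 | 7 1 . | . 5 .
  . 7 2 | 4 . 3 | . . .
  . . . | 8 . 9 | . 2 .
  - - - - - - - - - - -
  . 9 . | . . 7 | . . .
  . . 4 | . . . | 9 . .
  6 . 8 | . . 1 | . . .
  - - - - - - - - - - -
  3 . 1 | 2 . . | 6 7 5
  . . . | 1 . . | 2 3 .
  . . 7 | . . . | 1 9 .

Step 1. [r2c7∈{8}] r2c7's peers cover all but 8 ⇒ r2c7=8.
Step 2. [r6c8∈{4}] r6c8 has the single candidate 4. So r6c8=4.
Step 3. [r4c5∈{2,3,4,5,6,8}] row 4 places 4 nowhere but r4c5, so r4c5=4.
Step 4. [r7c2∈{8}] r7c2's peers cover all but 8. So r7c2=8.
Step 5. [r1c7∈{3}] nothing but 3 survives at r1c7 ⇒ r1c7=3.
Step 6. [r1c9∈{6}] r1c9 has the single candidate 6. So r1c9=6.
Step 7. [r2c8∈{1}] nothing but 1 survives at r2c8. So r2c8=1.
Step 8. [r2c1∈{5}] r2c1 has the single candidate 5 ⇒ r2c1=5.
Step 9. [r3c5∈{5,6}] across row 3, 5 lands solely at r3c5. So r3c5=5.
Step 10. [r3c1∈{1}] nothing but 1 survives at r3c1, so r3c1=1.
Step 11. [r4c1∈{2}] r4c1 has the single candidate 2, so r4c1=2.
Step 12. [r4c9∈{1,3,8}] 1 has one home in row 4: r4c9 ⇒ r4c9=1.
Step 13. [r4c7∈{5}] only 5 remains possible at r4c7, so r4c7=5.
Step 14. [r4c3∈{3}] nothing but 3 survives at r4c3 ⇒ r4c3=3.
Step 15. [r4c4∈{6}] r4c4 is down to just 6. So r4c4=6.
Step 16. [r6c2∈{5}] only 5 remains possible at r6c2. So r6c2=5.
Step 17. [r8c2∈{6}] only 6 remains possible at r8c2. So r8c2=6.
Step 18. [r9c6∈{4,5,6,8}] col 6 places 6 nowhere but r9c6 ⇒ r9c6=6.
Step 19. [r6c7∈{7}] only 7 remains possible at r6c7 ⇒ r6c7=7.
Step 20. [r9c4∈{3,5}] row 9 places 5 nowhere but r9c4 ⇒ r9c4=5.
Step 21. [r5c4∈{3}] r5c4's peers cover all but 3, so r5c4=3.
Step 22. [r4c8∈{8}] only 8 remains possible at r4c8. So r4c8=8.
Step 23. [r5c9∈{2}] r5c9 is down to just 2, so r5c9=2.
Step 24. [r5c5∈{8}] r5c5's peers cover all but 8 ⇒ r5c5=8.
Step 25. [r9c9∈{4,8}] in row 9, 8 fits only at r9c9, so r9c9=8.
Step 26. [r8c9∈{4}] r8c9 has the single candidate 4 ⇒ r8c9=4.
Step 27. [r7c5∈{9}] r7c5 is down to just 9 ⇒ r7c5=9.
Step 28. [r6c9∈{3}] only 3 remains possible at r6c9, so r6c9=3.
Step 29. [r5c8∈{6}] r5c8's peers cover all but 6. So r5c8=6.
Step 30. [r1c1∈{8}] r1c1 has the single candidate 8. So r1c1=8.
Step 31. [r8c6∈{8}] only 8 remains possible at r8c6. So r8c6=8.
Step 32. [r3c2∈{3}] r3c2's peers cover all but 3. So r3c2=3.
Step 33. [r7c6∈{4}] r7c6's peers cover all but 4, so r7c6=4.
Step 34. [r1c6∈{2}] r1c6 has the single candidate 2 ⇒ r1c6=2.
Step 35. [r8c1∈{9}] r8c1 is down to just 9. So r8c1=9.
Step 36. [r5c2∈{1}] r5c2 is down to just 1 ⇒ r5c2=1.
Step 37. [r3c3∈{6}] only 6 remains possible at r3c3. So r3c3=6.
Step 38. [r6c5∈{2}] r6c5's peers cover all but 2 ⇒ r6c5=2.
Step 39. [r9c1∈{4}] r9c1 is down to just 4, so r9c1=4.
Step 40. [r8c5∈{7}] r8c5 has the single candidate 7. So r8c5=7.
Step 41. [r9c5∈{3}] only 3 remains possible at r9c5, so r9c5=3.
Step 42. [r5c1∈{7}] r5c1 is down to just 7, so r5c1=7.
Step 43. [r2c9∈{9}] r2c9's peers cover all but 9. So r2c9=9.
Step 44. [r9c2∈{2}] nothing but 2 survives at r9c2 ⇒ r9c2=2.
Step 45. [r6c4∈{9}] nothing but 9 survives at r6c4 ⇒ r6c4=9.
Step 46. [r3c7∈{4}] r3c7's peers cover all but 4. So r3c7=4.
Step 47. [r2c5∈{6}] nothing but 6 survives at r2c5 ⇒ r2c5=6.
Step 48. [r8c3∈{5}] r8c3 is down to just 5, so r8c3=5.
Step 49. [r5c6∈{5}] only 5 remains possible at r5c6 ⇒ r5c6=5.
Step 50. [r3c9∈{7}] r3c9 has the single candidate 7. So r3c9=7.

Answer: 8 4 9 7 1 2 3 5 6 / 5 7 2 4 6 3 8 1 9 / 1 3 6 8 5 9 4 2 7 / 2 9 3 6 4 7 5 8 1 / 7 1 4 3 8 5 9 6 2 / 6 5 8 9 2 1 7 4 3 / 3 8 1 2 9 4 6 7 5 / 9 6 5 1 7 8 2 3 4 / 4 2 7 5 3 6 1 9 8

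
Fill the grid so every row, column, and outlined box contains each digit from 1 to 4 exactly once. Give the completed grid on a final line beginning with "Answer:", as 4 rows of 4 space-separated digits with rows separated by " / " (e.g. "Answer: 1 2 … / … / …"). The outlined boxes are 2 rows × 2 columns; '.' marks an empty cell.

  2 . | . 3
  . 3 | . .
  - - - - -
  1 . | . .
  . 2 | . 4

Step 1. [r4c3∈{1,3}] in row 4, 1 fits only at r4c3, so r4c3=1.
Step 2. [r1c3∈{4}] r1c3 has the single candidate 4 ⇒ r1c3=4.
Step 3. [r3c4∈{2}] r3c4 is down to just 2 ⇒ r3c4=2.
Step 4. [r2c4∈{1}] nothing but 1 survives at r2c4, so r2c4=1.
Step 5. [r2c3∈{2}] only 2 remains possible at r2c3, so r2c3=2.
Step 6. [r3c3∈{3}] only 3 remains possible at r3c3 ⇒ r3c3=3.
Step 7. [r3c2∈{4}] nothing but 4 survives at r3c2 ⇒ r3c2=4.
Step 8. [r1c2∈{1}] r1c2 is down to just 1. So r1c2=1.
Step 9. [r4c1∈{3}] only 3 remains possible at r4c1. So r4c1=3.
Step 10. [r2c1∈{4}] r2c1 is down to just 4. So r2c1=4.

Answer: 2 1 4 3 / 4 3 2 1 / 1 4 3 2 / 3 2 1 4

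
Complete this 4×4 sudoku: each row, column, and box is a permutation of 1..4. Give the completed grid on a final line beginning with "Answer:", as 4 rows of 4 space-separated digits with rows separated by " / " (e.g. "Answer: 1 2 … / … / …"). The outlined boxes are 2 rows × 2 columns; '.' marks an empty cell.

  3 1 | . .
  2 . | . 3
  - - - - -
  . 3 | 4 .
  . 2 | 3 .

Step 1. [r3c4∈{1,2}] r3c4 is the only open cell in row 3 admitting 2. So r3c4=2.
Step 2. [r3c1∈{1}] r3c1 has the single candidate 1. So r3c1=1.
Step 3. [r4c4∈{1}] nothing but 1 survives at r4c4 ⇒ r4c4=1.
Step 4. [r1c4∈{4}] nothing but 4 survives at r1c4. So r1c4=4.
Step 5. [r4c1∈{4}] r4c1's peers cover all but 4, so r4c1=4.
Step 6. [r2c2∈{4}] nothing but 4 survives at r2c2 ⇒ r2c2=4.
Step 7. [r2c3∈{1}] only 1 remains possible at r2c3 ⇒ r2c3=1.
Step 8. [r1c3∈{2}] nothing but 2 survives at r1c3 ⇒ r1c3=2.

Answer: 3 1 2 4 / 2 4 1 3 / 1 3 4 2 / 4 2 3 1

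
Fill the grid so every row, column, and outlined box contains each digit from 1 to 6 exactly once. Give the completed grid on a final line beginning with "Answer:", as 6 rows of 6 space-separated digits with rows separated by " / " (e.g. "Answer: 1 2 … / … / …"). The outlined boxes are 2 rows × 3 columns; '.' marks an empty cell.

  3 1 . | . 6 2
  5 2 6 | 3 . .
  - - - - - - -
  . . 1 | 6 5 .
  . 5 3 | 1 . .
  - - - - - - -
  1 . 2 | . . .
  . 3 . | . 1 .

Step 1. [r4c6∈{4}] nothing but 4 survives at r4c6 ⇒ r4c6=4.
Step 2. [r6c3∈{4,5}] r6c3 is the only open cell in col 3 admitting 5, so r6c3=5.
Step 3. [r5c6∈{3,5,6}] r5c6 is the only open cell in col 6 admitting 5, so r5c6=5.
Step 4. [r5c4∈{4}] r5c4 has the single candidate 4 ⇒ r5c4=4.
Step 5. [r3c1∈{2,4}] in row 3, 2 fits only at r3c1, so r3c1=2.
Step 6. [r6c1∈{4,6}] in row 6, 4 fits only at r6c1 ⇒ r6c1=4.
Step 7. [r4c5∈{2}] nothing but 2 survives at r4c5. So r4c5=2.
Step 8. [r4c1∈{6}] r4c1's peers cover all but 6 ⇒ r4c1=6.
Step 9. [r1c3∈{4}] nothing but 4 survives at r1c3. So r1c3=4.
Step 10. [r2c6∈{1}] r2c6 is down to just 1 ⇒ r2c6=1.
Step 11. [r5c5∈{3}] r5c5's peers cover all but 3, so r5c5=3.
Step 12. [r6c4∈{2}] nothing but 2 survives at r6c4. So r6c4=2.
Step 13. [r6c6∈{6}] r6c6 has the single candidate 6 ⇒ r6c6=6.
Step 14. [r5c2∈{6}] only 6 remains possible at r5c2, so r5c2=6.
Step 15. [r2c5∈{4}] only 4 remains possible at r2c5. So r2c5=4.
Step 16. [r3c2∈{4}] r3c2 has the single candidate 4, so r3c2=4.
Step 17. [r1c4∈{5}] r1c4 is down to just 5 ⇒ r1c4=5.
Step 18. [r3c6∈{3}] r3c6's peers cover all but 3 ⇒ r3c6=3.

Answer: 3 1 4 5 6 2 / 5 2 6 3 4 1 / 2 4 1 6 5 3 / 6 5 3 1 2 4 / 1 6 2 4 3 5 / 4 3 5 2 1 6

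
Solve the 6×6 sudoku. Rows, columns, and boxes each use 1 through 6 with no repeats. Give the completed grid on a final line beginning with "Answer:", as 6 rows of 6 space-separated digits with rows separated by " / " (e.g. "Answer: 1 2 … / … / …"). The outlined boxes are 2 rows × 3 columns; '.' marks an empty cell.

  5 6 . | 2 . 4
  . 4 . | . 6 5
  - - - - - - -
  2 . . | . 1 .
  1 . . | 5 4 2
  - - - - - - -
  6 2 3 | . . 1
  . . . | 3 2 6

Step 1. [r3c3∈{4,5,6}] in row 3, 4 fits only at r3c3, so r3c3=4.
Step 2. [r6c2∈{1,5}] 1 has one home in col 2: r6c2 ⇒ r6c2=1.
Step 3. [r3c6∈{3}] only 3 remains possible at r3c6 ⇒ r3c6=3.
Step 4. [r2c4∈{1}] r2c4 has the single candidate 1 ⇒ r2c4=1.
Step 5. [r6c1∈{4}] r6c1 has the single candidate 4. So r6c1=4.
Step 6. [r6c3∈{5}] r6c3 has the single candidate 5, so r6c3=5.
Step 7. [r2c1∈{3}] r2c1's peers cover all but 3, so r2c1=3.
Step 8. [r4c3∈{6}] r4c3's peers cover all but 6. So r4c3=6.
Step 9. [r1c3∈{1}] only 1 remains possible at r1c3, so r1c3=1.
Step 10. [r3c2∈{5}] r3c2 is down to just 5. So r3c2=5.
Step 11. [r2c3∈{2}] nothing but 2 survives at r2c3 ⇒ r2c3=2.
Step 12. [r4c2∈{3}] nothing but 3 survives at r4c2. So r4c2=3.
Step 13. [r3c4∈{6}] r3c4's peers cover all but 6, so r3c4=6.
Step 14. [r1c5∈{3}] r1c5's peers cover all but 3. So r1c5=3.
Step 15. [r5c4∈{4}] nothing but 4 survives at r5c4 ⇒ r5c4=4.
Step 16. [r5c5∈{5}] r5c5's peers cover all but 5. So r5c5=5.

Answer: 5 6 1 2 3 4 / 3 4 2 1 6 5 / 2 5 4 6 1 3 / 1 3 6 5 4 2 / 6 2 3 4 5 1 / 4 1 5 3 2 6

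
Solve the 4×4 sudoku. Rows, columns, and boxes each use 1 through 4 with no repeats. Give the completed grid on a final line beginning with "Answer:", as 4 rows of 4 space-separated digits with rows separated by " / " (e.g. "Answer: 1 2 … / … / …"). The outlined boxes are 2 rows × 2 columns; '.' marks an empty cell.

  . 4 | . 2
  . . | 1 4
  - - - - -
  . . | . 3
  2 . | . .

Step 1. [r3c1∈{1,4}] 4 has one home in col 1: r3c1. So r3c1=4.
Step 2. [r4c2∈{1,3}] row 4 places 3 nowhere but r4c2 ⇒ r4c2=3.
Step 3. [r1c1∈{1,3}] row 1 places 1 nowhere but r1c1 ⇒ r1c1=1.
Step 4. [r4c3∈{4}] r4c3 has the single candidate 4 ⇒ r4c3=4.
Step 5. [r1c3∈{3}] r1c3's peers cover all but 3. So r1c3=3.
Step 6. [r3c3∈{2}] nothing but 2 survives at r3c3. So r3c3=2.
Step 7. [r2c1∈{3}] r2c1 is down to just 3. So r2c1=3.
Step 8. [r3c2∈{1}] only 1 remains possible at r3c2, so r3c2=1.
Step 9. [r2c2∈{2}] r2c2 is down to just 2, so r2c2=2.
Step 10. [r4c4∈{1}] only 1 remains possible at r4c4. So r4c4=1.

Answer: 1 4 3 2 / 3 2 1 4 / 4 1 2 3 / 2 3 4 1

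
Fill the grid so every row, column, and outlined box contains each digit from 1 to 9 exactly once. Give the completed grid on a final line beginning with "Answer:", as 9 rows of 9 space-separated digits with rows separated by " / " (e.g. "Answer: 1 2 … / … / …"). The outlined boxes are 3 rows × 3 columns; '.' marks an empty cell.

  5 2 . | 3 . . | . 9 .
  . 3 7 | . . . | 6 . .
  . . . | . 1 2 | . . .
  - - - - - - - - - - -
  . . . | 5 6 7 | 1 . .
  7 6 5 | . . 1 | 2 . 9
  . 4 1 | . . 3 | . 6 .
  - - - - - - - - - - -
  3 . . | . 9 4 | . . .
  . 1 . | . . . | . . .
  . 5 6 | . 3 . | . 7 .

Step 1. [r9c6∈{8}] only 8 remains possible at r9c6, so r9c6=8.
Step 2. [r1c9∈{1,4,7,8}] row 1 places 1 nowhere but r1c9 ⇒ r1c9=1.
Step 3. [r5c8∈{3,4,8}] r5c8 is the only open cell in row 5 admitting 3. So r5c8=3.
Step 4. [r6c4∈{2,8,9}] 9 has one home in box 5: r6c4 ⇒ r6c4=9.
Step 5. [r7c8∈{1,2,5,8}] col 8 places 1 nowhere but r7c8, so r7c8=1.
Step 6. [r3c1∈{4,6,8,9}] 6 has one home in col 1: r3c1, so r3c1=6.
Step 7. [r6c5∈{2,8}] box 5 places 2 nowhere but r6c5 ⇒ r6c5=2.
Step 8. [r6c1∈{8}] nothing but 8 survives at r6c1. So r6c1=8.
Step 9. [r4c2∈{9}] nothing but 9 survives at r4c2, so r4c2=9.
Step 10. [r3c2∈{8}] nothing but 8 survives at r3c2. So r3c2=8.
Step 11. [r1c3∈{4}] r1c3's peers cover all but 4, so r1c3=4.
Step 12. [r4c1∈{2}] nothing but 2 survives at r4c1, so r4c1=2.
Step 13. [r2c6∈{5,9}] across col 6, 9 lands solely at r2c6. So r2c6=9.
Step 14. [r2c5∈{4,5,8}] box 2 places 5 nowhere but r2c5. So r2c5=5.
Step 15. [r8c6∈{5,6}] 5 has one home in col 6: r8c6, so r8c6=5.
Step 16. [r8c5∈{7}] r8c5 is down to just 7, so r8c5=7.
Step 17. [r1c7∈{7,8}] in row 1, 7 fits only at r1c7 ⇒ r1c7=7.
Step 18. [r6c7∈{5}] r6c7 has the single candidate 5 ⇒ r6c7=5.
Step 19. [r7c7∈{8}] only 8 remains possible at r7c7 ⇒ r7c7=8.
Step 20. [r7c3∈{2}] r7c3's peers cover all but 2. So r7c3=2.
Step 21. [r3c8∈{4,5}] col 8 places 5 nowhere but r3c8. So r3c8=5.
Step 22. [r5c5∈{4,8}] in col 5, 4 fits only at r5c5. So r5c5=4.
Step 23. [r7c4∈{6}] nothing but 6 survives at r7c4 ⇒ r7c4=6.
Step 24. [r8c9∈{2,3,4,6}] r8c9 is the only open cell in row 8 admitting 6, so r8c9=6.
Step 25. [r8c7∈{3,4,9}] 3 has one home in row 8: r8c7 ⇒ r8c7=3.
Step 26. [r3c7∈{4}] r3c7's peers cover all but 4, so r3c7=4.
Step 27. [r8c4∈{2}] only 2 remains possible at r8c4, so r8c4=2.
Step 28. [r8c8∈{4}] nothing but 4 survives at r8c8 ⇒ r8c8=4.
Step 29. [r2c8∈{2,8}] 2 has one home in col 8: r2c8. So r2c8=2.
Step 30. [r2c9∈{8}] only 8 remains possible at r2c9 ⇒ r2c9=8.
Step 31. [r8c1∈{9}] nothing but 9 survives at r8c1 ⇒ r8c1=9.
Step 32. [r5c4∈{8}] r5c4's peers cover all but 8. So r5c4=8.
Step 33. [r3c4∈{7}] r3c4 has the single candidate 7, so r3c4=7.
Step 34. [r4c8∈{8}] only 8 remains possible at r4c8. So r4c8=8.
Step 35. [r2c4∈{4}] r2c4 has the single candidate 4, so r2c4=4.
Step 36. [r9c7∈{9}] r9c7 has the single candidate 9. So r9c7=9.
Step 37. [r6c9∈{7}] r6c9 is down to just 7, so r6c9=7.
Step 38. [r7c9∈{5}] r7c9 is down to just 5. So r7c9=5.
Step 39. [r3c3∈{9}] only 9 remains possible at r3c3. So r3c3=9.
Step 40. [r4c3∈{3}] r4c3 is down to just 3. So r4c3=3.
Step 41. [r7c2∈{7}] only 7 remains possible at r7c2 ⇒ r7c2=7.
Step 42. [r9c9∈{2}] r9c9 has the single candidate 2. So r9c9=2.
Step 43. [r9c4∈{1}] r9c4 has the single candidate 1. So r9c4=1.
Step 44. [r1c6∈{6}] only 6 remains possible at r1c6, so r1c6=6.
Step 45. [r4c9∈{4}] r4c9 is down to just 4 ⇒ r4c9=4.
Step 46. [r9c1∈{4}] only 4 remains possible at r9c1 ⇒ r9c1=4.
Step 47. [r8c3∈{8}] r8c3 is down to just 8, so r8c3=8.
Step 48. [r3c9∈{3}] r3c9's peers cover all but 3. So r3c9=3.
Step 49. [r2c1∈{1}] r2c1 has the single candidate 1. So r2c1=1.
Step 50. [r1c5∈{8}] r1c5 has the single candidate 8. So r1c5=8.

Answer: 5 2 4 3 8 6 7 9 1 / 1 3 7 4 5 9 6 2 8 / 6 8 9 7 1 2 4 5 3 / 2 9 3 5 6 7 1 8 4 / 7 6 5 8 4 1 2 3 9 / 8 4 1 9 2 3 5 6 7 / 3 7 2 6 9 4 8 1 5 / 9 1 8 2 7 5 3 4 6 / 4 5 6 1 3 8 9 7 2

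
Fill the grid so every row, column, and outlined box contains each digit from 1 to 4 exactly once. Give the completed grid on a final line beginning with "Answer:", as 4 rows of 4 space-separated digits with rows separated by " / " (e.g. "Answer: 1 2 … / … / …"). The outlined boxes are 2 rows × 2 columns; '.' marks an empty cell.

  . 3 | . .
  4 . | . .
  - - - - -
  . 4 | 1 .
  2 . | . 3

Step 1. [r1c4∈{1,2,4}] in col 4, 4 fits only at r1c4 ⇒ r1c4=4.
Step 2. [r2c2∈{1,2}] r2c2 is the only open cell in col 2 admitting 2, so r2c2=2.
Step 3. [r4c3∈{4}] r4c3's peers cover all but 4, so r4c3=4.
Step 4. [r3c1∈{3}] r3c1's peers cover all but 3. So r3c1=3.
Step 5. [r1c3∈{2}] r1c3's peers cover all but 2 ⇒ r1c3=2.
Step 6. [r3c4∈{2}] nothing but 2 survives at r3c4 ⇒ r3c4=2.
Step 7. [r1c1∈{1}] r1c1 is down to just 1 ⇒ r1c1=1.
Step 8. [r4c2∈{1}] r4c2 is down to just 1, so r4c2=1.
Step 9. [r2c3∈{3}] only 3 remains possible at r2c3 ⇒ r2c3=3.
Step 10. [r2c4∈{1}] r2c4 has the single candidate 1, so r2c4=1.

Answer: 1 3 2 4 / 4 2 3 1 / 3 4 1 2 / 2 1 4 3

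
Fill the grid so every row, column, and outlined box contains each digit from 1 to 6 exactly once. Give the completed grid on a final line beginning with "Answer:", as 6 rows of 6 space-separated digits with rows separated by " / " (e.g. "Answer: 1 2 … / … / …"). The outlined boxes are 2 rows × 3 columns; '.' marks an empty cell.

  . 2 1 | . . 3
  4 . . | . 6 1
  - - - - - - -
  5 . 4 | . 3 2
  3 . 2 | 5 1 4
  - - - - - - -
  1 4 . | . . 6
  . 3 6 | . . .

Step 1. [r1c5∈{4,5}] r1c5 is the only open cell in row 1 admitting 5, so r1c5=5.
Step 2. [r5c5∈{2}] r5c5 has the single candidate 2, so r5c5=2.
Step 3. [r6c4∈{1,4}] r6c4 is the only open cell in row 6 admitting 1. So r6c4=1.
Step 4. [r2c3∈{3,5}] row 2 places 3 nowhere but r2c3 ⇒ r2c3=3.
Step 5. [r4c2∈{6}] r4c2's peers cover all but 6. So r4c2=6.
Step 6. [r1c4∈{4}] nothing but 4 survives at r1c4 ⇒ r1c4=4.
Step 7. [r5c4∈{3}] only 3 remains possible at r5c4 ⇒ r5c4=3.
Step 8. [r5c3∈{5}] nothing but 5 survives at r5c3, so r5c3=5.
Step 9. [r6c5∈{4}] r6c5 has the single candidate 4 ⇒ r6c5=4.
Step 10. [r3c2∈{1}] nothing but 1 survives at r3c2, so r3c2=1.
Step 11. [r2c2∈{5}] only 5 remains possible at r2c2 ⇒ r2c2=5.
Step 12. [r2c4∈{2}] r2c4 is down to just 2, so r2c4=2.
Step 13. [r6c6∈{5}] only 5 remains possible at r6c6. So r6c6=5.
Step 14. [r6c1∈{2}] nothing but 2 survives at r6c1, so r6c1=2.
Step 15. [r1c1∈{6}] nothing but 6 survives at r1c1. So r1c1=6.
Step 16. [r3c4∈{6}] r3c4's peers cover all but 6. So r3c4=6.

Answer: 6 2 1 4 5 3 / 4 5 3 2 6 1 / 5 1 4 6 3 2 / 3 6 2 5 1 4 / 1 4 5 3 2 6 / 2 3 6 1 4 5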